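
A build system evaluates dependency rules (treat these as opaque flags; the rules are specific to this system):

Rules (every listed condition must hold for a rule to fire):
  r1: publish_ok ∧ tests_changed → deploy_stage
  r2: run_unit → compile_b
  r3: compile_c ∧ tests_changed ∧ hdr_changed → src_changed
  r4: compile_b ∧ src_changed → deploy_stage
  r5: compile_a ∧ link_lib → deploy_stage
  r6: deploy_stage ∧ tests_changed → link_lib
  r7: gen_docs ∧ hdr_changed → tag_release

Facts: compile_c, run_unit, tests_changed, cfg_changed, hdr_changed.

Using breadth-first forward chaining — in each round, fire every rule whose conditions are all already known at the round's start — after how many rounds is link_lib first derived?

Round 1: r2 [run_unit → compile_b]; r3 [compile_c ∧ tests_changed ∧ hdr_changed → src_changed]. New: compile_b, src_changed.
Round 2: r4 [compile_b ∧ src_changed → deploy_stage]. New: deploy_stage.
Round 3: r6 [deploy_stage ∧ tests_changed → link_lib]. New: link_lib.
link_lib first appears in round 3.

3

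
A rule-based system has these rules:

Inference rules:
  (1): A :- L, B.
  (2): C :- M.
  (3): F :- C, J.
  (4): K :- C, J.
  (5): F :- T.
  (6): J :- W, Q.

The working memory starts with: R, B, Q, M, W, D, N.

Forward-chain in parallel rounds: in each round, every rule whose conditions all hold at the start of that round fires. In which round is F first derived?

2

Round 1 fires (2), (6), giving C, J.
Round 2 fires (3), (4), giving F, K.
F first appears in round 2.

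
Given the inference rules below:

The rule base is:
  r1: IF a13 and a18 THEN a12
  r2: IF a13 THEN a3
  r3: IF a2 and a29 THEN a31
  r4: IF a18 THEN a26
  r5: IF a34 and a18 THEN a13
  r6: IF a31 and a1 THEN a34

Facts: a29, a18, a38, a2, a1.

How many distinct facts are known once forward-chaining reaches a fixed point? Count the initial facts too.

11

Round 1: r3 [IF a2 and a29 THEN a31]; r4 [IF a18 THEN a26]. New: a31, a26.
Round 2: r6 [IF a31 and a1 THEN a34]. New: a34.
Round 3: r5 [IF a34 and a18 THEN a13]. New: a13.
Round 4: r1 [IF a13 and a18 THEN a12]; r2 [IF a13 THEN a3]. New: a12, a3.
Closure: {a1, a12, a13, a18, a2, a26, a29, a3, a31, a34, a38} — 11 facts.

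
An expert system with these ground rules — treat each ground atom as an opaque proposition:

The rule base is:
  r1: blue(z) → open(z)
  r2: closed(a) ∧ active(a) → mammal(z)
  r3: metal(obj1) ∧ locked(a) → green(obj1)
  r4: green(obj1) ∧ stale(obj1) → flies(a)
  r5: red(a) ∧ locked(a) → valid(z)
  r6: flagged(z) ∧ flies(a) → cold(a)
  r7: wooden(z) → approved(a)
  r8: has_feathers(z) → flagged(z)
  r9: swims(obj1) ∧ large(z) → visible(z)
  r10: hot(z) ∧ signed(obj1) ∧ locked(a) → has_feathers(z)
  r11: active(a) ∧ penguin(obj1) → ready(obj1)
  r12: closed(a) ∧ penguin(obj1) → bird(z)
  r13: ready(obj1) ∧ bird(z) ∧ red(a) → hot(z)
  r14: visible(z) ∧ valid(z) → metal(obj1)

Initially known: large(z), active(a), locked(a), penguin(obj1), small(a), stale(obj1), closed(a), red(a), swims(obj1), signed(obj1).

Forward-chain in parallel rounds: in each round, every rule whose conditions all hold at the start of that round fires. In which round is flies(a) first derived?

Round 1: r2 [closed(a) ∧ active(a) → mammal(z)]; r5 [red(a) ∧ locked(a) → valid(z)]; r9 [swims(obj1) ∧ large(z) → visible(z)]; r11 [active(a) ∧ penguin(obj1) → ready(obj1)]; r12 [closed(a) ∧ penguin(obj1) → bird(z)]. New: mammal(z), valid(z), visible(z), ready(obj1), bird(z).
Round 2: r13 [ready(obj1) ∧ bird(z) ∧ red(a) → hot(z)]; r14 [visible(z) ∧ valid(z) → metal(obj1)]. New: hot(z), metal(obj1).
Round 3: r3 [metal(obj1) ∧ locked(a) → green(obj1)]; r10 [hot(z) ∧ signed(obj1) ∧ locked(a) → has_feathers(z)]. New: green(obj1), has_feathers(z).
Round 4: r4 [green(obj1) ∧ stale(obj1) → flies(a)]; r8 [has_feathers(z) → flagged(z)]. New: flies(a), flagged(z).
flies(a) first appears in round 4.

4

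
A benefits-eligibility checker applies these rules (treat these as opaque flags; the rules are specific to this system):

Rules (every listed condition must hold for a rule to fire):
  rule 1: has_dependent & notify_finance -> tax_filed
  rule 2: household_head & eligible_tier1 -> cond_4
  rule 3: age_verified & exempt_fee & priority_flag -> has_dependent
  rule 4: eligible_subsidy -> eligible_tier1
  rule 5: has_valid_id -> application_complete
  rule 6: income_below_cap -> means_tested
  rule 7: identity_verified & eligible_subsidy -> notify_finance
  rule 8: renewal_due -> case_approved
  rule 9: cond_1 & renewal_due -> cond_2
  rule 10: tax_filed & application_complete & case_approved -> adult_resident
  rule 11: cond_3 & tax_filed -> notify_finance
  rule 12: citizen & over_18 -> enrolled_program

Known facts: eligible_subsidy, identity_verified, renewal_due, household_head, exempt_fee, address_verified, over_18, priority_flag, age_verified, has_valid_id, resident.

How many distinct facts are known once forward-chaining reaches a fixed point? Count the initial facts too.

Round 1: rule 3 [age_verified & exempt_fee & priority_flag -> has_dependent]; rule 4 [eligible_subsidy -> eligible_tier1]; rule 5 [has_valid_id -> application_complete]; rule 7 [identity_verified & eligible_subsidy -> notify_finance]; rule 8 [renewal_due -> case_approved]. Adds has_dependent, eligible_tier1, application_complete, notify_finance, case_approved.
Round 2: rule 1 [has_dependent & notify_finance -> tax_filed]; rule 2 [household_head & eligible_tier1 -> cond_4]. Adds tax_filed, cond_4.
Round 3: rule 10 [tax_filed & application_complete & case_approved -> adult_resident]. Adds adult_resident.
Closure: {address_verified, adult_resident, age_verified, application_complete, case_approved, cond_4, eligible_subsidy, eligible_tier1, exempt_fee, has_dependent, has_valid_id, household_head, identity_verified, notify_finance, over_18, priority_flag, renewal_due, resident, tax_filed} — 19 facts.

19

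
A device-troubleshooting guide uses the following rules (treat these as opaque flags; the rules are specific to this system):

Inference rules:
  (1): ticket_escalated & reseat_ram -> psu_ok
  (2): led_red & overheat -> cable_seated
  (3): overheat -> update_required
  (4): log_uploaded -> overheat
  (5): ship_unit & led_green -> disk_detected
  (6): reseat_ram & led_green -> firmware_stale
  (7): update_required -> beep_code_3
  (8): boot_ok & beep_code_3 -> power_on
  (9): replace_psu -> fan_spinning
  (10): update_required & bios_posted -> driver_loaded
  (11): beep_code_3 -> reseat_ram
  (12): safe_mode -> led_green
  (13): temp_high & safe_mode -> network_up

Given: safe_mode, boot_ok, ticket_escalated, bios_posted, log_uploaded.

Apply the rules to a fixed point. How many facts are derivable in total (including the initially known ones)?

14

Round 1 fires (4), (12), giving overheat, led_green.
Round 2 fires (3), giving update_required.
Round 3 fires (7), (10), giving beep_code_3, driver_loaded.
Round 4 fires (8), (11), giving power_on, reseat_ram.
Round 5 fires (1), (6), giving psu_ok, firmware_stale.
Closure: {beep_code_3, bios_posted, boot_ok, driver_loaded, firmware_stale, led_green, log_uploaded, overheat, power_on, psu_ok, reseat_ram, safe_mode, ticket_escalated, update_required} — 14 facts.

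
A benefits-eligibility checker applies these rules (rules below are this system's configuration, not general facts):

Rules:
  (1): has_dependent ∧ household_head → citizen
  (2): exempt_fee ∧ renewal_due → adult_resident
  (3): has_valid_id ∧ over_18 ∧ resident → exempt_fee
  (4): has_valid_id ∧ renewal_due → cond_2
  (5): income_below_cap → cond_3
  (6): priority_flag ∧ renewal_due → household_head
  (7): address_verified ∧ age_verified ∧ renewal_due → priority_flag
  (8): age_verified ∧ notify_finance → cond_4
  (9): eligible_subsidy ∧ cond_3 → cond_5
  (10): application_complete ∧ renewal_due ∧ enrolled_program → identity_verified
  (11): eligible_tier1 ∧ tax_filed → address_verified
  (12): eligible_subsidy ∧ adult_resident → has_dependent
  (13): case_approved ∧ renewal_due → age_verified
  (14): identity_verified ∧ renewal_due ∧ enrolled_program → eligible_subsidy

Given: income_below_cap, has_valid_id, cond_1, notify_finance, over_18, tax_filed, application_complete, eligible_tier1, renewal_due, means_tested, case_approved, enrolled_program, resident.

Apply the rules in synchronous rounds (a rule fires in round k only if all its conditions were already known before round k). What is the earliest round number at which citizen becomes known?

4

Round 1: (3) [has_valid_id ∧ over_18 ∧ resident → exempt_fee]; (4) [has_valid_id ∧ renewal_due → cond_2]; (5) [income_below_cap → cond_3]; (10) [application_complete ∧ renewal_due ∧ enrolled_program → identity_verified]; (11) [eligible_tier1 ∧ tax_filed → address_verified]; (13) [case_approved ∧ renewal_due → age_verified]. New: exempt_fee, cond_2, cond_3, identity_verified, address_verified, age_verified.
Round 2: (2) [exempt_fee ∧ renewal_due → adult_resident]; (7) [address_verified ∧ age_verified ∧ renewal_due → priority_flag]; (8) [age_verified ∧ notify_finance → cond_4]; (14) [identity_verified ∧ renewal_due ∧ enrolled_program → eligible_subsidy]. New: adult_resident, priority_flag, cond_4, eligible_subsidy.
Round 3: (6) [priority_flag ∧ renewal_due → household_head]; (9) [eligible_subsidy ∧ cond_3 → cond_5]; (12) [eligible_subsidy ∧ adult_resident → has_dependent]. New: household_head, cond_5, has_dependent.
Round 4: (1) [has_dependent ∧ household_head → citizen]. New: citizen.
citizen first appears in round 4.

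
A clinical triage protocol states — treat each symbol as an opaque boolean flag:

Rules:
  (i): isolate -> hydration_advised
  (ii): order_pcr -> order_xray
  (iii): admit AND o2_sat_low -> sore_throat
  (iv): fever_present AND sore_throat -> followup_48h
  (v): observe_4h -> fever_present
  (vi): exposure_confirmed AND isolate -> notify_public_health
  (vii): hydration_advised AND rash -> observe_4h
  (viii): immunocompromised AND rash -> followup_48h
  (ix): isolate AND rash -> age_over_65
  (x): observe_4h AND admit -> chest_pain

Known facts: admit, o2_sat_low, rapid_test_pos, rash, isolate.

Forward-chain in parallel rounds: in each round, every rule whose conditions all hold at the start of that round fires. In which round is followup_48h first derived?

Round 1: (i) [isolate -> hydration_advised]; (iii) [admit AND o2_sat_low -> sore_throat]; (ix) [isolate AND rash -> age_over_65]. Adds hydration_advised, sore_throat, age_over_65.
Round 2: (vii) [hydration_advised AND rash -> observe_4h]. Adds observe_4h.
Round 3: (v) [observe_4h -> fever_present]; (x) [observe_4h AND admit -> chest_pain]. Adds fever_present, chest_pain.
Round 4: (iv) [fever_present AND sore_throat -> followup_48h]. Adds followup_48h.
followup_48h first appears in round 4.

4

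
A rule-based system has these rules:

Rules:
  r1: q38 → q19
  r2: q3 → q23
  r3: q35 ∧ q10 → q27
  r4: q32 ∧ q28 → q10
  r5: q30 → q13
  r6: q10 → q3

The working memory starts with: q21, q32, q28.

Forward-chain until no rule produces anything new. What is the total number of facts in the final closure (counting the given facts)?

6

Round 1 fires r4, giving q10.
Round 2 fires r6, giving q3.
Round 3 fires r2, giving q23.
Closure: {q10, q21, q23, q28, q3, q32} — 6 facts.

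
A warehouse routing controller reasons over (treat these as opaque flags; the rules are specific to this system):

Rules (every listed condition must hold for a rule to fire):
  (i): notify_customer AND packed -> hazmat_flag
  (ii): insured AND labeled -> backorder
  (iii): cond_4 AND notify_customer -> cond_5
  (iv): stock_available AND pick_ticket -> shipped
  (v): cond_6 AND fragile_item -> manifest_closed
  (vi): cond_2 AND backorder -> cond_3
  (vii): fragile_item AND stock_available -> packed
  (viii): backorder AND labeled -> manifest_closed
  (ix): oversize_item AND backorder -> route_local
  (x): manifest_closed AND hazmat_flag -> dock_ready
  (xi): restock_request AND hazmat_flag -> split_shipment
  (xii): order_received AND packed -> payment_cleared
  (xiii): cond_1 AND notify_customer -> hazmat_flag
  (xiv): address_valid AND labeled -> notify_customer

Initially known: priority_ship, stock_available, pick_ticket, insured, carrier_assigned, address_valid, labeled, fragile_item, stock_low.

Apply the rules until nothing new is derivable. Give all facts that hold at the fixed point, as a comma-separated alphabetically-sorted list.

address_valid, backorder, carrier_assigned, dock_ready, fragile_item, hazmat_flag, insured, labeled, manifest_closed, notify_customer, packed, pick_ticket, priority_ship, shipped, stock_available, stock_low

Round 1 fires (ii), (iv), (vii), (xiv), giving backorder, shipped, packed, notify_customer.
Round 2 fires (i), (viii), giving hazmat_flag, manifest_closed.
Round 3 fires (x), giving dock_ready.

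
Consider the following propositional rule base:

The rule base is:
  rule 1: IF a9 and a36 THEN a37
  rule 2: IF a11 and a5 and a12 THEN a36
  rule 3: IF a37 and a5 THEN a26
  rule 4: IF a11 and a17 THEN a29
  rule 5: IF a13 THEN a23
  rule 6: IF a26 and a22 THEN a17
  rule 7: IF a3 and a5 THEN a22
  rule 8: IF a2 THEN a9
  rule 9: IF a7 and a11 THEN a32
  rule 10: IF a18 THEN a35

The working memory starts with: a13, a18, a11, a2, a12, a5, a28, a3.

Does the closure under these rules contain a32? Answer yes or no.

Round 1 — rule 2, rule 5, rule 7, rule 8, rule 10, derive a36, a23, a22, a9, a35.
Round 2 — rule 1, derive a37.
Round 3 — rule 3, derive a26.
Round 4 — rule 6, derive a17.
Round 5 — rule 4, derive a29.
Fixed point reached. a32 is concluded only by rule 9; rule 9 needs a7 (never derived).

no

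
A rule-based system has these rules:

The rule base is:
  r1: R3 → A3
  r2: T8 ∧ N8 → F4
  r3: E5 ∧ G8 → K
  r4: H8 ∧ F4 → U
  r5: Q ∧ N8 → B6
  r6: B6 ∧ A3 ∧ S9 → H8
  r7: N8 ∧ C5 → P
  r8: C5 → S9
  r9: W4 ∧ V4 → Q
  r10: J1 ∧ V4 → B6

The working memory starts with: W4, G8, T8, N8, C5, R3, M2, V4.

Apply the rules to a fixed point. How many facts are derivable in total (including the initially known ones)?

Round 1: r1 [R3 → A3]; r2 [T8 ∧ N8 → F4]; r7 [N8 ∧ C5 → P]; r8 [C5 → S9]; r9 [W4 ∧ V4 → Q]. New: A3, F4, P, S9, Q.
Round 2: r5 [Q ∧ N8 → B6]. New: B6.
Round 3: r6 [B6 ∧ A3 ∧ S9 → H8]. New: H8.
Round 4: r4 [H8 ∧ F4 → U]. New: U.
Closure: {A3, B6, C5, F4, G8, H8, M2, N8, P, Q, R3, S9, T8, U, V4, W4} — 16 facts.

16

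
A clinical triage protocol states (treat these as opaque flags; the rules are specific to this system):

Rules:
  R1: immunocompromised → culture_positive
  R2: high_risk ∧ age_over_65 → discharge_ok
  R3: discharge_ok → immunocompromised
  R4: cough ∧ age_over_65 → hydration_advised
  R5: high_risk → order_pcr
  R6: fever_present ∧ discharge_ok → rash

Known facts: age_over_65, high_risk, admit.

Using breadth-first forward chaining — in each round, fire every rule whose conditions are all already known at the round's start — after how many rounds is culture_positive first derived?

Round 1 fires R2, R5, giving discharge_ok, order_pcr.
Round 2 fires R3, giving immunocompromised.
Round 3 fires R1, giving culture_positive.
culture_positive first appears in round 3.

3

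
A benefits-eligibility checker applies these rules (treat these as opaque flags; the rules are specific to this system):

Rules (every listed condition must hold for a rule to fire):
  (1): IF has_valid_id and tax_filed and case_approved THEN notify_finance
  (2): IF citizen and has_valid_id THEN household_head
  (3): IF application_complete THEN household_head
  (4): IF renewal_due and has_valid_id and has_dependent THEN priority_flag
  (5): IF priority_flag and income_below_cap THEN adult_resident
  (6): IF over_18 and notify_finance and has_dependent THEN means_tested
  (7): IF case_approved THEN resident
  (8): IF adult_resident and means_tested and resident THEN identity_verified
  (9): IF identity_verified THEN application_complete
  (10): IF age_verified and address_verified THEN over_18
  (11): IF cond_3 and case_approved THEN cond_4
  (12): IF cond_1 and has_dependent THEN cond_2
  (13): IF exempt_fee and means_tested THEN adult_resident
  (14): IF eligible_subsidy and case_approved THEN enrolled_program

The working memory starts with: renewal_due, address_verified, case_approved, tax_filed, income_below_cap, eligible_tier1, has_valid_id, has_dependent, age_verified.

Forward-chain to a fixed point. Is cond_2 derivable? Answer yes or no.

no

Round 1: (1) [IF has_valid_id and tax_filed and case_approved THEN notify_finance]; (4) [IF renewal_due and has_valid_id and has_dependent THEN priority_flag]; (7) [IF case_approved THEN resident]; (10) [IF age_verified and address_verified THEN over_18]. New: notify_finance, priority_flag, resident, over_18.
Round 2: (5) [IF priority_flag and income_below_cap THEN adult_resident]; (6) [IF over_18 and notify_finance and has_dependent THEN means_tested]. New: adult_resident, means_tested.
Round 3: (8) [IF adult_resident and means_tested and resident THEN identity_verified]. New: identity_verified.
Round 4: (9) [IF identity_verified THEN application_complete]. New: application_complete.
Round 5: (3) [IF application_complete THEN household_head]. New: household_head.
Fixed point reached. cond_2 is concluded only by (12); (12) needs cond_1 (never derived).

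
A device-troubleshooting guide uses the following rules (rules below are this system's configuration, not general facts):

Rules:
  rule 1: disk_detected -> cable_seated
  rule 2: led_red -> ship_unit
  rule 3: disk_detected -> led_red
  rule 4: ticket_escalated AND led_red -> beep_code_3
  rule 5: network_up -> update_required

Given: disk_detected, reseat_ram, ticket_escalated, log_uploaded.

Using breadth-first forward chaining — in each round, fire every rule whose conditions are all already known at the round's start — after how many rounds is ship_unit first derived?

2

Round 1 — rule 1, rule 3, derive cable_seated, led_red.
Round 2 — rule 2, rule 4, derive ship_unit, beep_code_3.
ship_unit first appears in round 2.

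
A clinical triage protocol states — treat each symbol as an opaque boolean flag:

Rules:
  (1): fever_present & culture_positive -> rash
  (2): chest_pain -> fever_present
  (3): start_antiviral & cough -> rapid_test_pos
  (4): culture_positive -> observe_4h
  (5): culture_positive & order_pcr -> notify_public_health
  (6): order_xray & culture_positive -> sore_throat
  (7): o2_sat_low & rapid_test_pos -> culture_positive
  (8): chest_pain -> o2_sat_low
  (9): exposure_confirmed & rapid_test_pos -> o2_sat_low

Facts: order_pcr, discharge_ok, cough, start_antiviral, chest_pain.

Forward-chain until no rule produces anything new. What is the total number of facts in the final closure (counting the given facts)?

12

Round 1 — (2), (3), (8), derive fever_present, rapid_test_pos, o2_sat_low.
Round 2 — (7), derive culture_positive.
Round 3 — (1), (4), (5), derive rash, observe_4h, notify_public_health.
Closure: {chest_pain, cough, culture_positive, discharge_ok, fever_present, notify_public_health, o2_sat_low, observe_4h, order_pcr, rapid_test_pos, rash, start_antiviral} — 12 facts.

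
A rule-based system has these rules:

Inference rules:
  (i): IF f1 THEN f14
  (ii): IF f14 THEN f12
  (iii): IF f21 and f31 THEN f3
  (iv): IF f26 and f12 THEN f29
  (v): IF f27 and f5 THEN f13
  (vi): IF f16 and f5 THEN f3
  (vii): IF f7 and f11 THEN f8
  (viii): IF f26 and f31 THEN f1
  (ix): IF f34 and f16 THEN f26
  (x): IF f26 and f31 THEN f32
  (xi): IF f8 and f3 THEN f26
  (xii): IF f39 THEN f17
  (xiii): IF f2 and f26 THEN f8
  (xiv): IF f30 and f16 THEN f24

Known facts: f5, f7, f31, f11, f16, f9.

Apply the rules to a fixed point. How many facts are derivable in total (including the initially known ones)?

Round 1 fires (vi), (vii), giving f3, f8.
Round 2 fires (xi), giving f26.
Round 3 fires (viii), (x), giving f1, f32.
Round 4 fires (i), giving f14.
Round 5 fires (ii), giving f12.
Round 6 fires (iv), giving f29.
Closure: {f1, f11, f12, f14, f16, f26, f29, f3, f31, f32, f5, f7, f8, f9} — 14 facts.

14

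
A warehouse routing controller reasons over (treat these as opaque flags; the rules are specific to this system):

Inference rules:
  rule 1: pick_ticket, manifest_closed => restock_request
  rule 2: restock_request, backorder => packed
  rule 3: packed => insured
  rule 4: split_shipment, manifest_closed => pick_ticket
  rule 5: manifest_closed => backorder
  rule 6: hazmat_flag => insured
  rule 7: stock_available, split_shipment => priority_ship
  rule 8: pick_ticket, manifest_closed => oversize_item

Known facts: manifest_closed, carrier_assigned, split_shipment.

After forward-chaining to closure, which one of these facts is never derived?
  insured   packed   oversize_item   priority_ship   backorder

[1] rule 4 [split_shipment, manifest_closed => pick_ticket]; rule 5 [manifest_closed => backorder]. ⇒ new: pick_ticket, backorder.
[2] rule 1 [pick_ticket, manifest_closed => restock_request]; rule 8 [pick_ticket, manifest_closed => oversize_item]. ⇒ new: restock_request, oversize_item.
[3] rule 2 [restock_request, backorder => packed]. ⇒ new: packed.
[4] rule 3 [packed => insured]. ⇒ new: insured.
Derived: packed (round 3), insured (round 4), oversize_item (round 2), backorder (round 1). priority_ship never appears in any round.

priority_ship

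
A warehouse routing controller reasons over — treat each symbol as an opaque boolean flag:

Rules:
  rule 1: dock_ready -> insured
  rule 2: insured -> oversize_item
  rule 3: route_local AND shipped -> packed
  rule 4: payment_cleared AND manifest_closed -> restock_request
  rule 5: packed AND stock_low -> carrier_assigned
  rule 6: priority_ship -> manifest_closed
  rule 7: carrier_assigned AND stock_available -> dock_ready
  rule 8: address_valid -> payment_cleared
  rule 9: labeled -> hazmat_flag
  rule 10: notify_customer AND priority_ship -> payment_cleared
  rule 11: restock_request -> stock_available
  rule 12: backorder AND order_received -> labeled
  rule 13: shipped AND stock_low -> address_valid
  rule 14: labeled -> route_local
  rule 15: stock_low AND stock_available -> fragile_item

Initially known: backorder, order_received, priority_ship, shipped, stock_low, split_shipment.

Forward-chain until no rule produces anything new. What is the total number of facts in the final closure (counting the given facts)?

[1] rule 6 [priority_ship -> manifest_closed]; rule 12 [backorder AND order_received -> labeled]; rule 13 [shipped AND stock_low -> address_valid]. ⇒ new: manifest_closed, labeled, address_valid.
[2] rule 8 [address_valid -> payment_cleared]; rule 9 [labeled -> hazmat_flag]; rule 14 [labeled -> route_local]. ⇒ new: payment_cleared, hazmat_flag, route_local.
[3] rule 3 [route_local AND shipped -> packed]; rule 4 [payment_cleared AND manifest_closed -> restock_request]. ⇒ new: packed, restock_request.
[4] rule 5 [packed AND stock_low -> carrier_assigned]; rule 11 [restock_request -> stock_available]. ⇒ new: carrier_assigned, stock_available.
[5] rule 7 [carrier_assigned AND stock_available -> dock_ready]; rule 15 [stock_low AND stock_available -> fragile_item]. ⇒ new: dock_ready, fragile_item.
[6] rule 1 [dock_ready -> insured]. ⇒ new: insured.
[7] rule 2 [insured -> oversize_item]. ⇒ new: oversize_item.
Closure: {address_valid, backorder, carrier_assigned, dock_ready, fragile_item, hazmat_flag, insured, labeled, manifest_closed, order_received, oversize_item, packed, payment_cleared, priority_ship, restock_request, route_local, shipped, split_shipment, stock_available, stock_low} — 20 facts.

20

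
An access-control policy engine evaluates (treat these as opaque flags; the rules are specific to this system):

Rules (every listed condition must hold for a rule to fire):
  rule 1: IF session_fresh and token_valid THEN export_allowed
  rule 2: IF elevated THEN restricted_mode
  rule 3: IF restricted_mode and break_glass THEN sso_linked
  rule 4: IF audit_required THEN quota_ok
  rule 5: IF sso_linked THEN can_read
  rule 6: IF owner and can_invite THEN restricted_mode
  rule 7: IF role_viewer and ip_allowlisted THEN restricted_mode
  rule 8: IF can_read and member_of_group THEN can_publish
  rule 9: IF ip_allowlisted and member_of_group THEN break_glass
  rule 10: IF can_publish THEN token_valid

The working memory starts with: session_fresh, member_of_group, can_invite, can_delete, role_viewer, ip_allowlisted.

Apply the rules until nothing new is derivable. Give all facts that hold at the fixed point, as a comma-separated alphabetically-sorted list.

Round 1 — rule 7, rule 9, derive restricted_mode, break_glass.
Round 2 — rule 3, derive sso_linked.
Round 3 — rule 5, derive can_read.
Round 4 — rule 8, derive can_publish.
Round 5 — rule 10, derive token_valid.
Round 6 — rule 1, derive export_allowed.

break_glass, can_delete, can_invite, can_publish, can_read, export_allowed, ip_allowlisted, member_of_group, restricted_mode, role_viewer, session_fresh, sso_linked, token_valid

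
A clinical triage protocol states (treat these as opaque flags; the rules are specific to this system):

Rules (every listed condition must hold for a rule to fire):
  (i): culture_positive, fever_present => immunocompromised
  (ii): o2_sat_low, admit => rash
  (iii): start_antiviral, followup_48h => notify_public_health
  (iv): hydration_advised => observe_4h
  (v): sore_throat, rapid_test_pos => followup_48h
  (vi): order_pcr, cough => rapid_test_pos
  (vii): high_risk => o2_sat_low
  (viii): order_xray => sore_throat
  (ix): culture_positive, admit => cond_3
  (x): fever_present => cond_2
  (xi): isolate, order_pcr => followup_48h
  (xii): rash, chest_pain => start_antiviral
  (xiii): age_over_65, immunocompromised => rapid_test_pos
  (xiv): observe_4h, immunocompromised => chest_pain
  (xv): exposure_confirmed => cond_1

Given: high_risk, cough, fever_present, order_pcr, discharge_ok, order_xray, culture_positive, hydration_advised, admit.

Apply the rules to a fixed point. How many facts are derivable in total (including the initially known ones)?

21

Round 1 fires (i), (iv), (vi), (vii), (viii), (ix), (x), giving immunocompromised, observe_4h, rapid_test_pos, o2_sat_low, sore_throat, cond_3, cond_2.
Round 2 fires (ii), (v), (xiv), giving rash, followup_48h, chest_pain.
Round 3 fires (xii), giving start_antiviral.
Round 4 fires (iii), giving notify_public_health.
Closure: {admit, chest_pain, cond_2, cond_3, cough, culture_positive, discharge_ok, fever_present, followup_48h, high_risk, hydration_advised, immunocompromised, notify_public_health, o2_sat_low, observe_4h, order_pcr, order_xray, rapid_test_pos, rash, sore_throat, start_antiviral} — 21 facts.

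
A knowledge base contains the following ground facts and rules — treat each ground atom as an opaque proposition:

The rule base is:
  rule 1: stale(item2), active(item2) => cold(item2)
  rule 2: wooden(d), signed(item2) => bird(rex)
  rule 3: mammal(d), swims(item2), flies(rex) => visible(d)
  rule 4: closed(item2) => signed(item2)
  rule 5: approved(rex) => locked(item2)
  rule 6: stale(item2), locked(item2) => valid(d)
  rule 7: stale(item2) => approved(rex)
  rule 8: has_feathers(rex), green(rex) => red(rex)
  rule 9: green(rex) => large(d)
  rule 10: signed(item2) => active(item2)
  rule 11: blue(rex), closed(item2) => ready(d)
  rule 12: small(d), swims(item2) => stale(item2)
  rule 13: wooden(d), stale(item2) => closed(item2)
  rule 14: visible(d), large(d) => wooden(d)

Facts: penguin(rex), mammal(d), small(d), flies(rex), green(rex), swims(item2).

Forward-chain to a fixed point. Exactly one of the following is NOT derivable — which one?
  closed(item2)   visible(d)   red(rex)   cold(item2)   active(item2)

[1] rule 3 [mammal(d), swims(item2), flies(rex) => visible(d)]; rule 9 [green(rex) => large(d)]; rule 12 [small(d), swims(item2) => stale(item2)]. ⇒ new: visible(d), large(d), stale(item2).
[2] rule 7 [stale(item2) => approved(rex)]; rule 14 [visible(d), large(d) => wooden(d)]. ⇒ new: approved(rex), wooden(d).
[3] rule 5 [approved(rex) => locked(item2)]; rule 13 [wooden(d), stale(item2) => closed(item2)]. ⇒ new: locked(item2), closed(item2).
[4] rule 4 [closed(item2) => signed(item2)]; rule 6 [stale(item2), locked(item2) => valid(d)]. ⇒ new: signed(item2), valid(d).
[5] rule 2 [wooden(d), signed(item2) => bird(rex)]; rule 10 [signed(item2) => active(item2)]. ⇒ new: bird(rex), active(item2).
[6] rule 1 [stale(item2), active(item2) => cold(item2)]. ⇒ new: cold(item2).
Derived: visible(d) (round 1), active(item2) (round 5), closed(item2) (round 3), cold(item2) (round 6). red(rex) never appears in any round.

red(rex)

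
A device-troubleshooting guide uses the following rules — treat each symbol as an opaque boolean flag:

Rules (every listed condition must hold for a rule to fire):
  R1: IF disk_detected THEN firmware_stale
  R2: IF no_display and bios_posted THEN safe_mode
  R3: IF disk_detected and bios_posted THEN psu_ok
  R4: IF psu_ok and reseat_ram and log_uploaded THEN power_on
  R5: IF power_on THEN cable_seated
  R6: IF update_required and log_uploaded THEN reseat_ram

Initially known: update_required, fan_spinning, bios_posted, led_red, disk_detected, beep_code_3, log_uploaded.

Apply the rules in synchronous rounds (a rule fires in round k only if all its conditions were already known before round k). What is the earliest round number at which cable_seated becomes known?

3

Round 1 fires R1, R3, R6, giving firmware_stale, psu_ok, reseat_ram.
Round 2 fires R4, giving power_on.
Round 3 fires R5, giving cable_seated.
cable_seated first appears in round 3.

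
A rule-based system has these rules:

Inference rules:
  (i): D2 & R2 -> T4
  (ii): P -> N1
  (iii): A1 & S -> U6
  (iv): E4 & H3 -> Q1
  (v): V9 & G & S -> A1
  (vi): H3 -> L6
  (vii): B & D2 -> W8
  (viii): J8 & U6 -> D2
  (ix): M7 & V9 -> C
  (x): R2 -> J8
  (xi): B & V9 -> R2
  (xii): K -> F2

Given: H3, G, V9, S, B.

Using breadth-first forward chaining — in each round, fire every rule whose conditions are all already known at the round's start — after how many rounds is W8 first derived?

Round 1: (v) [V9 & G & S -> A1]; (vi) [H3 -> L6]; (xi) [B & V9 -> R2]. New: A1, L6, R2.
Round 2: (iii) [A1 & S -> U6]; (x) [R2 -> J8]. New: U6, J8.
Round 3: (viii) [J8 & U6 -> D2]. New: D2.
Round 4: (i) [D2 & R2 -> T4]; (vii) [B & D2 -> W8]. New: T4, W8.
W8 first appears in round 4.

4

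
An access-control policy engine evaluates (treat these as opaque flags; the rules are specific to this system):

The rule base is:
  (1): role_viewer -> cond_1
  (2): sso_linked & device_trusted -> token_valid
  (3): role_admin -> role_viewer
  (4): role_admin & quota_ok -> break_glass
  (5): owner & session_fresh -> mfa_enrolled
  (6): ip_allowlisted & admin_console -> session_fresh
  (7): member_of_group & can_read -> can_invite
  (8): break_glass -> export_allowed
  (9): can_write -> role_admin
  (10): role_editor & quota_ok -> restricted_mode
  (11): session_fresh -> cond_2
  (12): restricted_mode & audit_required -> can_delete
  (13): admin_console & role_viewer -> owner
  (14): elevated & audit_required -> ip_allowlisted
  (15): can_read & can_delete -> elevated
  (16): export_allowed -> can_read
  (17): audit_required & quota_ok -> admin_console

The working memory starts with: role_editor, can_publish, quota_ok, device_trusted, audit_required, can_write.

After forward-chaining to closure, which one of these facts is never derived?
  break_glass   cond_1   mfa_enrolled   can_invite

can_invite

[1] (9) [can_write -> role_admin]; (10) [role_editor & quota_ok -> restricted_mode]; (17) [audit_required & quota_ok -> admin_console]. ⇒ new: role_admin, restricted_mode, admin_console.
[2] (3) [role_admin -> role_viewer]; (4) [role_admin & quota_ok -> break_glass]; (12) [restricted_mode & audit_required -> can_delete]. ⇒ new: role_viewer, break_glass, can_delete.
[3] (1) [role_viewer -> cond_1]; (8) [break_glass -> export_allowed]; (13) [admin_console & role_viewer -> owner]. ⇒ new: cond_1, export_allowed, owner.
[4] (16) [export_allowed -> can_read]. ⇒ new: can_read.
[5] (15) [can_read & can_delete -> elevated]. ⇒ new: elevated.
[6] (14) [elevated & audit_required -> ip_allowlisted]. ⇒ new: ip_allowlisted.
[7] (6) [ip_allowlisted & admin_console -> session_fresh]. ⇒ new: session_fresh.
[8] (5) [owner & session_fresh -> mfa_enrolled]; (11) [session_fresh -> cond_2]. ⇒ new: mfa_enrolled, cond_2.
Derived: break_glass (round 2), cond_1 (round 3), mfa_enrolled (round 8). can_invite never appears in any round.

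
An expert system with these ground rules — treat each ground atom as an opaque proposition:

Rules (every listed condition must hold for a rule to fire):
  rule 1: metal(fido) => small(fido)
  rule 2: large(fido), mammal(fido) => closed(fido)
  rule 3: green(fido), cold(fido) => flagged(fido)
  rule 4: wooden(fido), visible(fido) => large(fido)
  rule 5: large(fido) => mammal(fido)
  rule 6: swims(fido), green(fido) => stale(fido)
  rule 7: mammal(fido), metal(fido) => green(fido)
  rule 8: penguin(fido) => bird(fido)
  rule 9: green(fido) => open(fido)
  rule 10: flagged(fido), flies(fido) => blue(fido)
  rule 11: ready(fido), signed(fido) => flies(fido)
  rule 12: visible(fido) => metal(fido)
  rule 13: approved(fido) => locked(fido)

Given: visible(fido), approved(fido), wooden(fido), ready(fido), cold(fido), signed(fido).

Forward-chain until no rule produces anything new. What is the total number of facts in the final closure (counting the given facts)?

17

Round 1: rule 4 [wooden(fido), visible(fido) => large(fido)]; rule 11 [ready(fido), signed(fido) => flies(fido)]; rule 12 [visible(fido) => metal(fido)]; rule 13 [approved(fido) => locked(fido)]. Adds large(fido), flies(fido), metal(fido), locked(fido).
Round 2: rule 1 [metal(fido) => small(fido)]; rule 5 [large(fido) => mammal(fido)]. Adds small(fido), mammal(fido).
Round 3: rule 2 [large(fido), mammal(fido) => closed(fido)]; rule 7 [mammal(fido), metal(fido) => green(fido)]. Adds closed(fido), green(fido).
Round 4: rule 3 [green(fido), cold(fido) => flagged(fido)]; rule 9 [green(fido) => open(fido)]. Adds flagged(fido), open(fido).
Round 5: rule 10 [flagged(fido), flies(fido) => blue(fido)]. Adds blue(fido).
Closure: {approved(fido), blue(fido), closed(fido), cold(fido), flagged(fido), flies(fido), green(fido), large(fido), locked(fido), mammal(fido), metal(fido), open(fido), ready(fido), signed(fido), small(fido), visible(fido), wooden(fido)} — 17 facts.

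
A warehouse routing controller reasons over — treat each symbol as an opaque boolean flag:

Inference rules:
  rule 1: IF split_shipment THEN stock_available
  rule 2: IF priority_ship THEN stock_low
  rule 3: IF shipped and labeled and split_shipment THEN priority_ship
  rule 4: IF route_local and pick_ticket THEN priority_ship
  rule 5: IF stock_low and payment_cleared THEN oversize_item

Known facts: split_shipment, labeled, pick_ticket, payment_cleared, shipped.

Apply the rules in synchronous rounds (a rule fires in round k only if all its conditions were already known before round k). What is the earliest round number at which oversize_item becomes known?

[1] rule 1 [IF split_shipment THEN stock_available]; rule 3 [IF shipped and labeled and split_shipment THEN priority_ship]. ⇒ new: stock_available, priority_ship.
[2] rule 2 [IF priority_ship THEN stock_low]. ⇒ new: stock_low.
[3] rule 5 [IF stock_low and payment_cleared THEN oversize_item]. ⇒ new: oversize_item.
oversize_item first appears in round 3.

3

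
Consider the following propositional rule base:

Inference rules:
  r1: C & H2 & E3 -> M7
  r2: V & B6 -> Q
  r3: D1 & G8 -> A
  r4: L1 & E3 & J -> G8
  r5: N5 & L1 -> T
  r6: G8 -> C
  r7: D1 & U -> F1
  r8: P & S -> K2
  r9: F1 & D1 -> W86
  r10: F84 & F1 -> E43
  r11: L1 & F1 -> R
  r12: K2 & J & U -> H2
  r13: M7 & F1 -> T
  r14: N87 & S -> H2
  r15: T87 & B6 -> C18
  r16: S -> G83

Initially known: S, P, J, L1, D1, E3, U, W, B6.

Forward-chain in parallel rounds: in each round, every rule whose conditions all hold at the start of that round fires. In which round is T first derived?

4

[1] r4 [L1 & E3 & J -> G8]; r7 [D1 & U -> F1]; r8 [P & S -> K2]; r16 [S -> G83]. ⇒ new: G8, F1, K2, G83.
[2] r3 [D1 & G8 -> A]; r6 [G8 -> C]; r9 [F1 & D1 -> W86]; r11 [L1 & F1 -> R]; r12 [K2 & J & U -> H2]. ⇒ new: A, C, W86, R, H2.
[3] r1 [C & H2 & E3 -> M7]. ⇒ new: M7.
[4] r13 [M7 & F1 -> T]. ⇒ new: T.
T first appears in round 4.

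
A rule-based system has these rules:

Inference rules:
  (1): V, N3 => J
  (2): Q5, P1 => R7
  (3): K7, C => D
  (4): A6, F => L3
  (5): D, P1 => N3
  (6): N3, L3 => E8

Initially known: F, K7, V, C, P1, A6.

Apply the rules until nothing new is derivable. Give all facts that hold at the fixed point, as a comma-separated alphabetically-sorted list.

Round 1: (3) [K7, C => D]; (4) [A6, F => L3]. Adds D, L3.
Round 2: (5) [D, P1 => N3]. Adds N3.
Round 3: (1) [V, N3 => J]; (6) [N3, L3 => E8]. Adds J, E8.

A6, C, D, E8, F, J, K7, L3, N3, P1, V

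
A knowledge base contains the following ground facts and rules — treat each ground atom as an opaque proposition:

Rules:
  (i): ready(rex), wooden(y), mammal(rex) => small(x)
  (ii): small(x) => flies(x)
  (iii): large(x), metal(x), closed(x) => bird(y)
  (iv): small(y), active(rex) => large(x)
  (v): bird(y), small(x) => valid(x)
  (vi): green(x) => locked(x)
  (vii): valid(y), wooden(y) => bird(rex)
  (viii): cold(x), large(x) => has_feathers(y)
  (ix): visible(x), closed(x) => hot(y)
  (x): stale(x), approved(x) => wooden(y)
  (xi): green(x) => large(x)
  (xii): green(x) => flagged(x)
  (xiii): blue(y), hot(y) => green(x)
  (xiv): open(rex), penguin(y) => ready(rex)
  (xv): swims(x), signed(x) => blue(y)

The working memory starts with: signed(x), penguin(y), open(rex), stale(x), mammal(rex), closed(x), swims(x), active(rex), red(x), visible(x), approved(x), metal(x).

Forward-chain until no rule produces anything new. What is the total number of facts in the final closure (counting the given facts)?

Round 1: (ix) [visible(x), closed(x) => hot(y)]; (x) [stale(x), approved(x) => wooden(y)]; (xiv) [open(rex), penguin(y) => ready(rex)]; (xv) [swims(x), signed(x) => blue(y)]. Adds hot(y), wooden(y), ready(rex), blue(y).
Round 2: (i) [ready(rex), wooden(y), mammal(rex) => small(x)]; (xiii) [blue(y), hot(y) => green(x)]. Adds small(x), green(x).
Round 3: (ii) [small(x) => flies(x)]; (vi) [green(x) => locked(x)]; (xi) [green(x) => large(x)]; (xii) [green(x) => flagged(x)]. Adds flies(x), locked(x), large(x), flagged(x).
Round 4: (iii) [large(x), metal(x), closed(x) => bird(y)]. Adds bird(y).
Round 5: (v) [bird(y), small(x) => valid(x)]. Adds valid(x).
Closure: {active(rex), approved(x), bird(y), blue(y), closed(x), flagged(x), flies(x), green(x), hot(y), large(x), locked(x), mammal(rex), metal(x), open(rex), penguin(y), ready(rex), red(x), signed(x), small(x), stale(x), swims(x), valid(x), visible(x), wooden(y)} — 24 facts.

24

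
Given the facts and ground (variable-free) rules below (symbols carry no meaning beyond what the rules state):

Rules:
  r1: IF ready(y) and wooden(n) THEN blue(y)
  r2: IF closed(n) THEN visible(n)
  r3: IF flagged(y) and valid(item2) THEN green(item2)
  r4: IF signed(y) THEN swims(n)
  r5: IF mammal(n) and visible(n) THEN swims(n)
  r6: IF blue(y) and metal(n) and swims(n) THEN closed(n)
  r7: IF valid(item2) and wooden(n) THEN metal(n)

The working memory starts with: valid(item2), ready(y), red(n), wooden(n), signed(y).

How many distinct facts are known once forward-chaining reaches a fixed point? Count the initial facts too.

10

[1] r1 [IF ready(y) and wooden(n) THEN blue(y)]; r4 [IF signed(y) THEN swims(n)]; r7 [IF valid(item2) and wooden(n) THEN metal(n)]. ⇒ new: blue(y), swims(n), metal(n).
[2] r6 [IF blue(y) and metal(n) and swims(n) THEN closed(n)]. ⇒ new: closed(n).
[3] r2 [IF closed(n) THEN visible(n)]. ⇒ new: visible(n).
Closure: {blue(y), closed(n), metal(n), ready(y), red(n), signed(y), swims(n), valid(item2), visible(n), wooden(n)} — 10 facts.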